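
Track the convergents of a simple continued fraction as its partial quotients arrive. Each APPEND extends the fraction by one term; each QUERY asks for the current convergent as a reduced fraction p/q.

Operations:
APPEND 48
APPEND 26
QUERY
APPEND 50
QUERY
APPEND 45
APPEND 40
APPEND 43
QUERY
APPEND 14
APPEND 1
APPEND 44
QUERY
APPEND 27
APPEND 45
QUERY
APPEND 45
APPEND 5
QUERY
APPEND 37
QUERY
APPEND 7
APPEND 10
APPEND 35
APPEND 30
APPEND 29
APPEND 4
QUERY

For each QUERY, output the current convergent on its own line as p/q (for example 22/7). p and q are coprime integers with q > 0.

APPEND 48: p_0 = 48·1 + 0 = 48, q_0 = 48·0 + 1 = 1 → 48/1
APPEND 26: p_1 = 26·48 + 1 = 1249, q_1 = 26·1 + 0 = 26 → 1249/26
APPEND 50: p_2 = 50·1249 + 48 = 62498, q_2 = 50·26 + 1 = 1301 → 62498/1301
APPEND 45: p_3 = 45·62498 + 1249 = 2813659, q_3 = 45·1301 + 26 = 58571 → 2813659/58571
APPEND 40: p_4 = 40·2813659 + 62498 = 112608858, q_4 = 40·58571 + 1301 = 2344141 → 112608858/2344141
APPEND 43: p_5 = 43·112608858 + 2813659 = 4844994553, q_5 = 43·2344141 + 58571 = 100856634 → 4844994553/100856634
APPEND 14: p_6 = 14·4844994553 + 112608858 = 67942532600, q_6 = 14·100856634 + 2344141 = 1414337017 → 67942532600/1414337017
APPEND 1: p_7 = 1·67942532600 + 4844994553 = 72787527153, q_7 = 1·1414337017 + 100856634 = 1515193651 → 72787527153/1515193651
APPEND 44: p_8 = 44·72787527153 + 67942532600 = 3270593727332, q_8 = 44·1515193651 + 1414337017 = 68082857661 → 3270593727332/68082857661
APPEND 27: p_9 = 27·3270593727332 + 72787527153 = 88378818165117, q_9 = 27·68082857661 + 1515193651 = 1839752350498 → 88378818165117/1839752350498
APPEND 45: p_10 = 45·88378818165117 + 3270593727332 = 3980317411157597, q_10 = 45·1839752350498 + 68082857661 = 82856938630071 → 3980317411157597/82856938630071
APPEND 45: p_11 = 45·3980317411157597 + 88378818165117 = 179202662320256982, q_11 = 45·82856938630071 + 1839752350498 = 3730401990703693 → 179202662320256982/3730401990703693
APPEND 5: p_12 = 5·179202662320256982 + 3980317411157597 = 899993629012442507, q_12 = 5·3730401990703693 + 82856938630071 = 18734866892148536 → 899993629012442507/18734866892148536
APPEND 37: p_13 = 37·899993629012442507 + 179202662320256982 = 33478966935780629741, q_13 = 37·18734866892148536 + 3730401990703693 = 696920477000199525 → 33478966935780629741/696920477000199525
APPEND 7: p_14 = 7·33478966935780629741 + 899993629012442507 = 235252762179476850694, q_14 = 7·696920477000199525 + 18734866892148536 = 4897178205893545211 → 235252762179476850694/4897178205893545211
APPEND 10: p_15 = 10·235252762179476850694 + 33478966935780629741 = 2386006588730549136681, q_15 = 10·4897178205893545211 + 696920477000199525 = 49668702535935651635 → 2386006588730549136681/49668702535935651635
APPEND 35: p_16 = 35·2386006588730549136681 + 235252762179476850694 = 83745483367748696634529, q_16 = 35·49668702535935651635 + 4897178205893545211 = 1743301766963641352436 → 83745483367748696634529/1743301766963641352436
APPEND 30: p_17 = 30·83745483367748696634529 + 2386006588730549136681 = 2514750507621191448172551, q_17 = 30·1743301766963641352436 + 49668702535935651635 = 52348721711445176224715 → 2514750507621191448172551/52348721711445176224715
APPEND 29: p_18 = 29·2514750507621191448172551 + 83745483367748696634529 = 73011510204382300693638508, q_18 = 29·52348721711445176224715 + 1743301766963641352436 = 1519856231398873751869171 → 73011510204382300693638508/1519856231398873751869171
APPEND 4: p_19 = 4·73011510204382300693638508 + 2514750507621191448172551 = 294560791325150394222726583, q_19 = 4·1519856231398873751869171 + 52348721711445176224715 = 6131773647306940183701399 → 294560791325150394222726583/6131773647306940183701399

1249/26
62498/1301
4844994553/100856634
3270593727332/68082857661
3980317411157597/82856938630071
899993629012442507/18734866892148536
33478966935780629741/696920477000199525
294560791325150394222726583/6131773647306940183701399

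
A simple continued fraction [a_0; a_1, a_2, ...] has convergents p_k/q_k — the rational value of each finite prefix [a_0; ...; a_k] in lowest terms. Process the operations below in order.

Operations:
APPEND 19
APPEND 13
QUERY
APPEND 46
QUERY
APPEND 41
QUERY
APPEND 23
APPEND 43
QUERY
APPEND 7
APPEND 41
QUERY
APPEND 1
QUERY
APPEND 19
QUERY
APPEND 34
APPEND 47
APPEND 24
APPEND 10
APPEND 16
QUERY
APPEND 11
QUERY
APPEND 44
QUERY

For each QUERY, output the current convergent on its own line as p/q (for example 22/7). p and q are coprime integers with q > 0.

248/13
11427/599
468755/24572
464558811/24352037
134235442040/7036582611
137498146509/7207612625
2746700225711/143981222486
17080989540572640523/895380475925658309
188951843293142525275/9904800361418198738
8330962094438843752623/436706596378326402781

APPEND 19: p_0 = 19·1 + 0 = 19, q_0 = 19·0 + 1 = 1 → 19/1
APPEND 13: p_1 = 13·19 + 1 = 248, q_1 = 13·1 + 0 = 13 → 248/13
APPEND 46: p_2 = 46·248 + 19 = 11427, q_2 = 46·13 + 1 = 599 → 11427/599
APPEND 41: p_3 = 41·11427 + 248 = 468755, q_3 = 41·599 + 13 = 24572 → 468755/24572
APPEND 23: p_4 = 23·468755 + 11427 = 10792792, q_4 = 23·24572 + 599 = 565755 → 10792792/565755
APPEND 43: p_5 = 43·10792792 + 468755 = 464558811, q_5 = 43·565755 + 24572 = 24352037 → 464558811/24352037
APPEND 7: p_6 = 7·464558811 + 10792792 = 3262704469, q_6 = 7·24352037 + 565755 = 171030014 → 3262704469/171030014
APPEND 41: p_7 = 41·3262704469 + 464558811 = 134235442040, q_7 = 41·171030014 + 24352037 = 7036582611 → 134235442040/7036582611
APPEND 1: p_8 = 1·134235442040 + 3262704469 = 137498146509, q_8 = 1·7036582611 + 171030014 = 7207612625 → 137498146509/7207612625
APPEND 19: p_9 = 19·137498146509 + 134235442040 = 2746700225711, q_9 = 19·7207612625 + 7036582611 = 143981222486 → 2746700225711/143981222486
APPEND 34: p_10 = 34·2746700225711 + 137498146509 = 93525305820683, q_10 = 34·143981222486 + 7207612625 = 4902569177149 → 93525305820683/4902569177149
APPEND 47: p_11 = 47·93525305820683 + 2746700225711 = 4398436073797812, q_11 = 47·4902569177149 + 143981222486 = 230564732548489 → 4398436073797812/230564732548489
APPEND 24: p_12 = 24·4398436073797812 + 93525305820683 = 105655991076968171, q_12 = 24·230564732548489 + 4902569177149 = 5538456150340885 → 105655991076968171/5538456150340885
APPEND 10: p_13 = 10·105655991076968171 + 4398436073797812 = 1060958346843479522, q_13 = 10·5538456150340885 + 230564732548489 = 55615126235957339 → 1060958346843479522/55615126235957339
APPEND 16: p_14 = 16·1060958346843479522 + 105655991076968171 = 17080989540572640523, q_14 = 16·55615126235957339 + 5538456150340885 = 895380475925658309 → 17080989540572640523/895380475925658309
APPEND 11: p_15 = 11·17080989540572640523 + 1060958346843479522 = 188951843293142525275, q_15 = 11·895380475925658309 + 55615126235957339 = 9904800361418198738 → 188951843293142525275/9904800361418198738
APPEND 44: p_16 = 44·188951843293142525275 + 17080989540572640523 = 8330962094438843752623, q_16 = 44·9904800361418198738 + 895380475925658309 = 436706596378326402781 → 8330962094438843752623/436706596378326402781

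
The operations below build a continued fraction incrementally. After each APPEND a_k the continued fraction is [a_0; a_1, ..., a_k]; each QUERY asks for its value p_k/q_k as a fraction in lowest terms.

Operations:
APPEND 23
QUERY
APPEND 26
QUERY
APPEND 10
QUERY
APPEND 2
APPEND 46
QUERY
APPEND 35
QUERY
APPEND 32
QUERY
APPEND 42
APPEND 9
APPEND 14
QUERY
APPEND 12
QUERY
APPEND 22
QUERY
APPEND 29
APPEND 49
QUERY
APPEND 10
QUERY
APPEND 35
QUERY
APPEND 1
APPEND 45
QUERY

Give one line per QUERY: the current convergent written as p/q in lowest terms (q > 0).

APPEND 23: p_0 = 23·1 + 0 = 23, q_0 = 23·0 + 1 = 1 → 23/1
APPEND 26: p_1 = 26·23 + 1 = 599, q_1 = 26·1 + 0 = 26 → 599/26
APPEND 10: p_2 = 10·599 + 23 = 6013, q_2 = 10·26 + 1 = 261 → 6013/261
APPEND 2: p_3 = 2·6013 + 599 = 12625, q_3 = 2·261 + 26 = 548 → 12625/548
APPEND 46: p_4 = 46·12625 + 6013 = 586763, q_4 = 46·548 + 261 = 25469 → 586763/25469
APPEND 35: p_5 = 35·586763 + 12625 = 20549330, q_5 = 35·25469 + 548 = 891963 → 20549330/891963
APPEND 32: p_6 = 32·20549330 + 586763 = 658165323, q_6 = 32·891963 + 25469 = 28568285 → 658165323/28568285
APPEND 42: p_7 = 42·658165323 + 20549330 = 27663492896, q_7 = 42·28568285 + 891963 = 1200759933 → 27663492896/1200759933
APPEND 9: p_8 = 9·27663492896 + 658165323 = 249629601387, q_8 = 9·1200759933 + 28568285 = 10835407682 → 249629601387/10835407682
APPEND 14: p_9 = 14·249629601387 + 27663492896 = 3522477912314, q_9 = 14·10835407682 + 1200759933 = 152896467481 → 3522477912314/152896467481
APPEND 12: p_10 = 12·3522477912314 + 249629601387 = 42519364549155, q_10 = 12·152896467481 + 10835407682 = 1845593017454 → 42519364549155/1845593017454
APPEND 22: p_11 = 22·42519364549155 + 3522477912314 = 938948497993724, q_11 = 22·1845593017454 + 152896467481 = 40755942851469 → 938948497993724/40755942851469
APPEND 29: p_12 = 29·938948497993724 + 42519364549155 = 27272025806367151, q_12 = 29·40755942851469 + 1845593017454 = 1183767935710055 → 27272025806367151/1183767935710055
APPEND 49: p_13 = 49·27272025806367151 + 938948497993724 = 1337268213009984123, q_13 = 49·1183767935710055 + 40755942851469 = 58045384792644164 → 1337268213009984123/58045384792644164
APPEND 10: p_14 = 10·1337268213009984123 + 27272025806367151 = 13399954155906208381, q_14 = 10·58045384792644164 + 1183767935710055 = 581637615862151695 → 13399954155906208381/581637615862151695
APPEND 35: p_15 = 35·13399954155906208381 + 1337268213009984123 = 470335663669727277458, q_15 = 35·581637615862151695 + 58045384792644164 = 20415361939967953489 → 470335663669727277458/20415361939967953489
APPEND 1: p_16 = 1·470335663669727277458 + 13399954155906208381 = 483735617825633485839, q_16 = 1·20415361939967953489 + 581637615862151695 = 20996999555830105184 → 483735617825633485839/20996999555830105184
APPEND 45: p_17 = 45·483735617825633485839 + 470335663669727277458 = 22238438465823234140213, q_17 = 45·20996999555830105184 + 20415361939967953489 = 965280341952322686769 → 22238438465823234140213/965280341952322686769

23/1
599/26
6013/261
586763/25469
20549330/891963
658165323/28568285
3522477912314/152896467481
42519364549155/1845593017454
938948497993724/40755942851469
1337268213009984123/58045384792644164
13399954155906208381/581637615862151695
470335663669727277458/20415361939967953489
22238438465823234140213/965280341952322686769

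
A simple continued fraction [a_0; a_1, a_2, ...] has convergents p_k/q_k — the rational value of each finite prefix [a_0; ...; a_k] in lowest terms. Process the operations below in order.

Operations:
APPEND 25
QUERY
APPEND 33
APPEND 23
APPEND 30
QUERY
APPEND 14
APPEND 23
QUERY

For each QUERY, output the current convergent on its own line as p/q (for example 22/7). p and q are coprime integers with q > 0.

APPEND 25: p_0 = 25·1 + 0 = 25, q_0 = 25·0 + 1 = 1 → 25/1
APPEND 33: p_1 = 33·25 + 1 = 826, q_1 = 33·1 + 0 = 33 → 826/33
APPEND 23: p_2 = 23·826 + 25 = 19023, q_2 = 23·33 + 1 = 760 → 19023/760
APPEND 30: p_3 = 30·19023 + 826 = 571516, q_3 = 30·760 + 33 = 22833 → 571516/22833
APPEND 14: p_4 = 14·571516 + 19023 = 8020247, q_4 = 14·22833 + 760 = 320422 → 8020247/320422
APPEND 23: p_5 = 23·8020247 + 571516 = 185037197, q_5 = 23·320422 + 22833 = 7392539 → 185037197/7392539

25/1
571516/22833
185037197/7392539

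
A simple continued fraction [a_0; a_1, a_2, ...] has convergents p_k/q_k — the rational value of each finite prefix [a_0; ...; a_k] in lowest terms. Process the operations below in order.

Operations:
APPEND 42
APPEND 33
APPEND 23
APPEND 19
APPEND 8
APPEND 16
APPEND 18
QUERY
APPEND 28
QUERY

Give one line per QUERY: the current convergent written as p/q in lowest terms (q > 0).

APPEND 42: p_0 = 42·1 + 0 = 42, q_0 = 42·0 + 1 = 1 → 42/1
APPEND 33: p_1 = 33·42 + 1 = 1387, q_1 = 33·1 + 0 = 33 → 1387/33
APPEND 23: p_2 = 23·1387 + 42 = 31943, q_2 = 23·33 + 1 = 760 → 31943/760
APPEND 19: p_3 = 19·31943 + 1387 = 608304, q_3 = 19·760 + 33 = 14473 → 608304/14473
APPEND 8: p_4 = 8·608304 + 31943 = 4898375, q_4 = 8·14473 + 760 = 116544 → 4898375/116544
APPEND 16: p_5 = 16·4898375 + 608304 = 78982304, q_5 = 16·116544 + 14473 = 1879177 → 78982304/1879177
APPEND 18: p_6 = 18·78982304 + 4898375 = 1426579847, q_6 = 18·1879177 + 116544 = 33941730 → 1426579847/33941730
APPEND 28: p_7 = 28·1426579847 + 78982304 = 40023218020, q_7 = 28·33941730 + 1879177 = 952247617 → 40023218020/952247617

1426579847/33941730
40023218020/952247617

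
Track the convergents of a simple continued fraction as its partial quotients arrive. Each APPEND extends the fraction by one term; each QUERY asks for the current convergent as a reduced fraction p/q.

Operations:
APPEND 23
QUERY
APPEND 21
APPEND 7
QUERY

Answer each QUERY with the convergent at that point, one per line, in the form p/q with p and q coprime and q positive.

APPEND 23: p_0 = 23·1 + 0 = 23, q_0 = 23·0 + 1 = 1 → 23/1
APPEND 21: p_1 = 21·23 + 1 = 484, q_1 = 21·1 + 0 = 21 → 484/21
APPEND 7: p_2 = 7·484 + 23 = 3411, q_2 = 7·21 + 1 = 148 → 3411/148

23/1
3411/148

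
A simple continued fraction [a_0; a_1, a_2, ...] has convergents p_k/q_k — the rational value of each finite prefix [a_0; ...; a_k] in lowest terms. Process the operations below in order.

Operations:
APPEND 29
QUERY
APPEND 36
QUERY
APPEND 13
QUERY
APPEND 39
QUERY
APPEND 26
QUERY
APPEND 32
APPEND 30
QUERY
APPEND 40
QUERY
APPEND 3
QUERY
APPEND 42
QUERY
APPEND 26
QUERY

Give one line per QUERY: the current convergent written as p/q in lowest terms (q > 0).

29/1
1045/36
13614/469
531991/18327
13845380/476971
13321369910/458918941
533298380551/18372039039
1613216511563/55575036058
68288391866197/2352523553475
1777111405032685/61221187426408

APPEND 29: p_0 = 29·1 + 0 = 29, q_0 = 29·0 + 1 = 1 → 29/1
APPEND 36: p_1 = 36·29 + 1 = 1045, q_1 = 36·1 + 0 = 36 → 1045/36
APPEND 13: p_2 = 13·1045 + 29 = 13614, q_2 = 13·36 + 1 = 469 → 13614/469
APPEND 39: p_3 = 39·13614 + 1045 = 531991, q_3 = 39·469 + 36 = 18327 → 531991/18327
APPEND 26: p_4 = 26·531991 + 13614 = 13845380, q_4 = 26·18327 + 469 = 476971 → 13845380/476971
APPEND 32: p_5 = 32·13845380 + 531991 = 443584151, q_5 = 32·476971 + 18327 = 15281399 → 443584151/15281399
APPEND 30: p_6 = 30·443584151 + 13845380 = 13321369910, q_6 = 30·15281399 + 476971 = 458918941 → 13321369910/458918941
APPEND 40: p_7 = 40·13321369910 + 443584151 = 533298380551, q_7 = 40·458918941 + 15281399 = 18372039039 → 533298380551/18372039039
APPEND 3: p_8 = 3·533298380551 + 13321369910 = 1613216511563, q_8 = 3·18372039039 + 458918941 = 55575036058 → 1613216511563/55575036058
APPEND 42: p_9 = 42·1613216511563 + 533298380551 = 68288391866197, q_9 = 42·55575036058 + 18372039039 = 2352523553475 → 68288391866197/2352523553475
APPEND 26: p_10 = 26·68288391866197 + 1613216511563 = 1777111405032685, q_10 = 26·2352523553475 + 55575036058 = 61221187426408 → 1777111405032685/61221187426408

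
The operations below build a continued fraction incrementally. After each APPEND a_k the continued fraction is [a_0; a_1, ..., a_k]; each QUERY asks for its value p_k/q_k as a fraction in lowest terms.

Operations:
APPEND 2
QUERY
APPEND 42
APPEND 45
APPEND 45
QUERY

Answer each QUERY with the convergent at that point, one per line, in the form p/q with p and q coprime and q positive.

2/1
172300/85137

APPEND 2: p_0 = 2·1 + 0 = 2, q_0 = 2·0 + 1 = 1 → 2/1
APPEND 42: p_1 = 42·2 + 1 = 85, q_1 = 42·1 + 0 = 42 → 85/42
APPEND 45: p_2 = 45·85 + 2 = 3827, q_2 = 45·42 + 1 = 1891 → 3827/1891
APPEND 45: p_3 = 45·3827 + 85 = 172300, q_3 = 45·1891 + 42 = 85137 → 172300/85137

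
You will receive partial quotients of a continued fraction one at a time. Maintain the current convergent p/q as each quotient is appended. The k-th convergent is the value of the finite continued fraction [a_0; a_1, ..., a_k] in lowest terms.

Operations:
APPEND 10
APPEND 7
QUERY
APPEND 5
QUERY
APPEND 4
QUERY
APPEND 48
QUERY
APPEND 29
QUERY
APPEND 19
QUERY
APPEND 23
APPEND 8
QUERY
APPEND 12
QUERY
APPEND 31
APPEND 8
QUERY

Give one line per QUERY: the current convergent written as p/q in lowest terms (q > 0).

APPEND 10: p_0 = 10·1 + 0 = 10, q_0 = 10·0 + 1 = 1 → 10/1
APPEND 7: p_1 = 7·10 + 1 = 71, q_1 = 7·1 + 0 = 7 → 71/7
APPEND 5: p_2 = 5·71 + 10 = 365, q_2 = 5·7 + 1 = 36 → 365/36
APPEND 4: p_3 = 4·365 + 71 = 1531, q_3 = 4·36 + 7 = 151 → 1531/151
APPEND 48: p_4 = 48·1531 + 365 = 73853, q_4 = 48·151 + 36 = 7284 → 73853/7284
APPEND 29: p_5 = 29·73853 + 1531 = 2143268, q_5 = 29·7284 + 151 = 211387 → 2143268/211387
APPEND 19: p_6 = 19·2143268 + 73853 = 40795945, q_6 = 19·211387 + 7284 = 4023637 → 40795945/4023637
APPEND 23: p_7 = 23·40795945 + 2143268 = 940450003, q_7 = 23·4023637 + 211387 = 92755038 → 940450003/92755038
APPEND 8: p_8 = 8·940450003 + 40795945 = 7564395969, q_8 = 8·92755038 + 4023637 = 746063941 → 7564395969/746063941
APPEND 12: p_9 = 12·7564395969 + 940450003 = 91713201631, q_9 = 12·746063941 + 92755038 = 9045522330 → 91713201631/9045522330
APPEND 31: p_10 = 31·91713201631 + 7564395969 = 2850673646530, q_10 = 31·9045522330 + 746063941 = 281157256171 → 2850673646530/281157256171
APPEND 8: p_11 = 8·2850673646530 + 91713201631 = 22897102373871, q_11 = 8·281157256171 + 9045522330 = 2258303571698 → 22897102373871/2258303571698

71/7
365/36
1531/151
73853/7284
2143268/211387
40795945/4023637
7564395969/746063941
91713201631/9045522330
22897102373871/2258303571698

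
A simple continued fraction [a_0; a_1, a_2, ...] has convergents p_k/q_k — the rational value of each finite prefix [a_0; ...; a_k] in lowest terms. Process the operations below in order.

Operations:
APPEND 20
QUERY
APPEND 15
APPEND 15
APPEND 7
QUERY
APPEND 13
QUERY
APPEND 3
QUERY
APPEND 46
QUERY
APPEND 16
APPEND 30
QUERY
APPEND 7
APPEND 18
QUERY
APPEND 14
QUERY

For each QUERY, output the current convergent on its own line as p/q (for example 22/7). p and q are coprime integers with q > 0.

20/1
32046/1597
421133/20987
1295445/64558
60011603/2990655
28904444393/1440441795
3688171097585/183798578649
51837687958034/2583311108689

APPEND 20: p_0 = 20·1 + 0 = 20, q_0 = 20·0 + 1 = 1 → 20/1
APPEND 15: p_1 = 15·20 + 1 = 301, q_1 = 15·1 + 0 = 15 → 301/15
APPEND 15: p_2 = 15·301 + 20 = 4535, q_2 = 15·15 + 1 = 226 → 4535/226
APPEND 7: p_3 = 7·4535 + 301 = 32046, q_3 = 7·226 + 15 = 1597 → 32046/1597
APPEND 13: p_4 = 13·32046 + 4535 = 421133, q_4 = 13·1597 + 226 = 20987 → 421133/20987
APPEND 3: p_5 = 3·421133 + 32046 = 1295445, q_5 = 3·20987 + 1597 = 64558 → 1295445/64558
APPEND 46: p_6 = 46·1295445 + 421133 = 60011603, q_6 = 46·64558 + 20987 = 2990655 → 60011603/2990655
APPEND 16: p_7 = 16·60011603 + 1295445 = 961481093, q_7 = 16·2990655 + 64558 = 47915038 → 961481093/47915038
APPEND 30: p_8 = 30·961481093 + 60011603 = 28904444393, q_8 = 30·47915038 + 2990655 = 1440441795 → 28904444393/1440441795
APPEND 7: p_9 = 7·28904444393 + 961481093 = 203292591844, q_9 = 7·1440441795 + 47915038 = 10131007603 → 203292591844/10131007603
APPEND 18: p_10 = 18·203292591844 + 28904444393 = 3688171097585, q_10 = 18·10131007603 + 1440441795 = 183798578649 → 3688171097585/183798578649
APPEND 14: p_11 = 14·3688171097585 + 203292591844 = 51837687958034, q_11 = 14·183798578649 + 10131007603 = 2583311108689 → 51837687958034/2583311108689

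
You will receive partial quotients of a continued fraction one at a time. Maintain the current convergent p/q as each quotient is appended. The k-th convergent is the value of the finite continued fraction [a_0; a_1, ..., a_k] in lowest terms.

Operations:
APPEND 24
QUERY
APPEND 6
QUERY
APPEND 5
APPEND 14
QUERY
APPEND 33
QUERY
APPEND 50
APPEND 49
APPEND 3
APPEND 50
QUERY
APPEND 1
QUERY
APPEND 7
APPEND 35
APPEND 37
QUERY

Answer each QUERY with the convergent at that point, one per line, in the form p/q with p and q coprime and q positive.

APPEND 24: p_0 = 24·1 + 0 = 24, q_0 = 24·0 + 1 = 1 → 24/1
APPEND 6: p_1 = 6·24 + 1 = 145, q_1 = 6·1 + 0 = 6 → 145/6
APPEND 5: p_2 = 5·145 + 24 = 749, q_2 = 5·6 + 1 = 31 → 749/31
APPEND 14: p_3 = 14·749 + 145 = 10631, q_3 = 14·31 + 6 = 440 → 10631/440
APPEND 33: p_4 = 33·10631 + 749 = 351572, q_4 = 33·440 + 31 = 14551 → 351572/14551
APPEND 50: p_5 = 50·351572 + 10631 = 17589231, q_5 = 50·14551 + 440 = 727990 → 17589231/727990
APPEND 49: p_6 = 49·17589231 + 351572 = 862223891, q_6 = 49·727990 + 14551 = 35686061 → 862223891/35686061
APPEND 3: p_7 = 3·862223891 + 17589231 = 2604260904, q_7 = 3·35686061 + 727990 = 107786173 → 2604260904/107786173
APPEND 50: p_8 = 50·2604260904 + 862223891 = 131075269091, q_8 = 50·107786173 + 35686061 = 5424994711 → 131075269091/5424994711
APPEND 1: p_9 = 1·131075269091 + 2604260904 = 133679529995, q_9 = 1·5424994711 + 107786173 = 5532780884 → 133679529995/5532780884
APPEND 7: p_10 = 7·133679529995 + 131075269091 = 1066831979056, q_10 = 7·5532780884 + 5424994711 = 44154460899 → 1066831979056/44154460899
APPEND 35: p_11 = 35·1066831979056 + 133679529995 = 37472798796955, q_11 = 35·44154460899 + 5532780884 = 1550938912349 → 37472798796955/1550938912349
APPEND 37: p_12 = 37·37472798796955 + 1066831979056 = 1387560387466391, q_12 = 37·1550938912349 + 44154460899 = 57428894217812 → 1387560387466391/57428894217812

24/1
145/6
10631/440
351572/14551
131075269091/5424994711
133679529995/5532780884
1387560387466391/57428894217812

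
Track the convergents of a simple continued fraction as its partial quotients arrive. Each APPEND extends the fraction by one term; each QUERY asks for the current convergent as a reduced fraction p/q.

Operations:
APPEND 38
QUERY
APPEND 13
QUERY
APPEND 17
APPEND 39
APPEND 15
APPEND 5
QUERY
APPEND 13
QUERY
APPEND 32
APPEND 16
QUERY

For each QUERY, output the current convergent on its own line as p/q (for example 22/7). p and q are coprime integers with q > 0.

38/1
495/13
25134577/660106
331710384/8711665
170569580224/4479645841

APPEND 38: p_0 = 38·1 + 0 = 38, q_0 = 38·0 + 1 = 1 → 38/1
APPEND 13: p_1 = 13·38 + 1 = 495, q_1 = 13·1 + 0 = 13 → 495/13
APPEND 17: p_2 = 17·495 + 38 = 8453, q_2 = 17·13 + 1 = 222 → 8453/222
APPEND 39: p_3 = 39·8453 + 495 = 330162, q_3 = 39·222 + 13 = 8671 → 330162/8671
APPEND 15: p_4 = 15·330162 + 8453 = 4960883, q_4 = 15·8671 + 222 = 130287 → 4960883/130287
APPEND 5: p_5 = 5·4960883 + 330162 = 25134577, q_5 = 5·130287 + 8671 = 660106 → 25134577/660106
APPEND 13: p_6 = 13·25134577 + 4960883 = 331710384, q_6 = 13·660106 + 130287 = 8711665 → 331710384/8711665
APPEND 32: p_7 = 32·331710384 + 25134577 = 10639866865, q_7 = 32·8711665 + 660106 = 279433386 → 10639866865/279433386
APPEND 16: p_8 = 16·10639866865 + 331710384 = 170569580224, q_8 = 16·279433386 + 8711665 = 4479645841 → 170569580224/4479645841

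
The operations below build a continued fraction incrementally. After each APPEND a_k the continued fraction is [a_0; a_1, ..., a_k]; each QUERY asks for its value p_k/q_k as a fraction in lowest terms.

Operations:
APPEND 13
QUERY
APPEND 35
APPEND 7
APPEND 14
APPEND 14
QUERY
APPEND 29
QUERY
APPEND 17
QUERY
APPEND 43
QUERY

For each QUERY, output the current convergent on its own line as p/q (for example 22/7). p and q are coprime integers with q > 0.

13/1
637769/48952
18540627/1423087
315828428/24241431
13599163031/1043804620

APPEND 13: p_0 = 13·1 + 0 = 13, q_0 = 13·0 + 1 = 1 → 13/1
APPEND 35: p_1 = 35·13 + 1 = 456, q_1 = 35·1 + 0 = 35 → 456/35
APPEND 7: p_2 = 7·456 + 13 = 3205, q_2 = 7·35 + 1 = 246 → 3205/246
APPEND 14: p_3 = 14·3205 + 456 = 45326, q_3 = 14·246 + 35 = 3479 → 45326/3479
APPEND 14: p_4 = 14·45326 + 3205 = 637769, q_4 = 14·3479 + 246 = 48952 → 637769/48952
APPEND 29: p_5 = 29·637769 + 45326 = 18540627, q_5 = 29·48952 + 3479 = 1423087 → 18540627/1423087
APPEND 17: p_6 = 17·18540627 + 637769 = 315828428, q_6 = 17·1423087 + 48952 = 24241431 → 315828428/24241431
APPEND 43: p_7 = 43·315828428 + 18540627 = 13599163031, q_7 = 43·24241431 + 1423087 = 1043804620 → 13599163031/1043804620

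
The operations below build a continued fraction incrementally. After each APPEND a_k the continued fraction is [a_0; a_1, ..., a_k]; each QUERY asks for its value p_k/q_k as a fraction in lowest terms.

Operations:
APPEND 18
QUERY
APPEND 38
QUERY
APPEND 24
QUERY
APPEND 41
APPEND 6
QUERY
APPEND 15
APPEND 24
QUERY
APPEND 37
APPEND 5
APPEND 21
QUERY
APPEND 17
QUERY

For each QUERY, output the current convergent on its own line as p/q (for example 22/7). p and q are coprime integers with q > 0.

APPEND 18: p_0 = 18·1 + 0 = 18, q_0 = 18·0 + 1 = 1 → 18/1
APPEND 38: p_1 = 38·18 + 1 = 685, q_1 = 38·1 + 0 = 38 → 685/38
APPEND 24: p_2 = 24·685 + 18 = 16458, q_2 = 24·38 + 1 = 913 → 16458/913
APPEND 41: p_3 = 41·16458 + 685 = 675463, q_3 = 41·913 + 38 = 37471 → 675463/37471
APPEND 6: p_4 = 6·675463 + 16458 = 4069236, q_4 = 6·37471 + 913 = 225739 → 4069236/225739
APPEND 15: p_5 = 15·4069236 + 675463 = 61714003, q_5 = 15·225739 + 37471 = 3423556 → 61714003/3423556
APPEND 24: p_6 = 24·61714003 + 4069236 = 1485205308, q_6 = 24·3423556 + 225739 = 82391083 → 1485205308/82391083
APPEND 37: p_7 = 37·1485205308 + 61714003 = 55014310399, q_7 = 37·82391083 + 3423556 = 3051893627 → 55014310399/3051893627
APPEND 5: p_8 = 5·55014310399 + 1485205308 = 276556757303, q_8 = 5·3051893627 + 82391083 = 15341859218 → 276556757303/15341859218
APPEND 21: p_9 = 21·276556757303 + 55014310399 = 5862706213762, q_9 = 21·15341859218 + 3051893627 = 325230937205 → 5862706213762/325230937205
APPEND 17: p_10 = 17·5862706213762 + 276556757303 = 99942562391257, q_10 = 17·325230937205 + 15341859218 = 5544267791703 → 99942562391257/5544267791703

18/1
685/38
16458/913
4069236/225739
1485205308/82391083
5862706213762/325230937205
99942562391257/5544267791703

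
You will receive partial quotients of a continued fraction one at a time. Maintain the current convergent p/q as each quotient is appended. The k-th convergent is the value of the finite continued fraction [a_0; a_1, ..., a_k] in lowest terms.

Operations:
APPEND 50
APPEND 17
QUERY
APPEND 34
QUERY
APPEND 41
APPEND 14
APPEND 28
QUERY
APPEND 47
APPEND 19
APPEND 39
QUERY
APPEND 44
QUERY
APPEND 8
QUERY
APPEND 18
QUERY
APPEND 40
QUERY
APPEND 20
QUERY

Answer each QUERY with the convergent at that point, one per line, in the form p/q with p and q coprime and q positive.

APPEND 50: p_0 = 50·1 + 0 = 50, q_0 = 50·0 + 1 = 1 → 50/1
APPEND 17: p_1 = 17·50 + 1 = 851, q_1 = 17·1 + 0 = 17 → 851/17
APPEND 34: p_2 = 34·851 + 50 = 28984, q_2 = 34·17 + 1 = 579 → 28984/579
APPEND 41: p_3 = 41·28984 + 851 = 1189195, q_3 = 41·579 + 17 = 23756 → 1189195/23756
APPEND 14: p_4 = 14·1189195 + 28984 = 16677714, q_4 = 14·23756 + 579 = 333163 → 16677714/333163
APPEND 28: p_5 = 28·16677714 + 1189195 = 468165187, q_5 = 28·333163 + 23756 = 9352320 → 468165187/9352320
APPEND 47: p_6 = 47·468165187 + 16677714 = 22020441503, q_6 = 47·9352320 + 333163 = 439892203 → 22020441503/439892203
APPEND 19: p_7 = 19·22020441503 + 468165187 = 418856553744, q_7 = 19·439892203 + 9352320 = 8367304177 → 418856553744/8367304177
APPEND 39: p_8 = 39·418856553744 + 22020441503 = 16357426037519, q_8 = 39·8367304177 + 439892203 = 326764755106 → 16357426037519/326764755106
APPEND 44: p_9 = 44·16357426037519 + 418856553744 = 720145602204580, q_9 = 44·326764755106 + 8367304177 = 14386016528841 → 720145602204580/14386016528841
APPEND 8: p_10 = 8·720145602204580 + 16357426037519 = 5777522243674159, q_10 = 8·14386016528841 + 326764755106 = 115414896985834 → 5777522243674159/115414896985834
APPEND 18: p_11 = 18·5777522243674159 + 720145602204580 = 104715545988339442, q_11 = 18·115414896985834 + 14386016528841 = 2091854162273853 → 104715545988339442/2091854162273853
APPEND 40: p_12 = 40·104715545988339442 + 5777522243674159 = 4194399361777251839, q_12 = 40·2091854162273853 + 115414896985834 = 83789581387939954 → 4194399361777251839/83789581387939954
APPEND 20: p_13 = 20·4194399361777251839 + 104715545988339442 = 83992702781533376222, q_13 = 20·83789581387939954 + 2091854162273853 = 1677883481921072933 → 83992702781533376222/1677883481921072933

851/17
28984/579
468165187/9352320
16357426037519/326764755106
720145602204580/14386016528841
5777522243674159/115414896985834
104715545988339442/2091854162273853
4194399361777251839/83789581387939954
83992702781533376222/1677883481921072933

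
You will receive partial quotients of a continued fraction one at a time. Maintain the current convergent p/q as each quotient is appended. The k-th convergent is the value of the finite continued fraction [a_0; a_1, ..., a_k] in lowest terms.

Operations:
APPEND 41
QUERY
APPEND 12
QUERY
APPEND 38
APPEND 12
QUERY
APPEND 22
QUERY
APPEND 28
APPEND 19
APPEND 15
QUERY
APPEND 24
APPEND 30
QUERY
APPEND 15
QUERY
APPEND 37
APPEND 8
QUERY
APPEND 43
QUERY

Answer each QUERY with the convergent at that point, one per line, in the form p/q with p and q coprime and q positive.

APPEND 41: p_0 = 41·1 + 0 = 41, q_0 = 41·0 + 1 = 1 → 41/1
APPEND 12: p_1 = 12·41 + 1 = 493, q_1 = 12·1 + 0 = 12 → 493/12
APPEND 38: p_2 = 38·493 + 41 = 18775, q_2 = 38·12 + 1 = 457 → 18775/457
APPEND 12: p_3 = 12·18775 + 493 = 225793, q_3 = 12·457 + 12 = 5496 → 225793/5496
APPEND 22: p_4 = 22·225793 + 18775 = 4986221, q_4 = 22·5496 + 457 = 121369 → 4986221/121369
APPEND 28: p_5 = 28·4986221 + 225793 = 139839981, q_5 = 28·121369 + 5496 = 3403828 → 139839981/3403828
APPEND 19: p_6 = 19·139839981 + 4986221 = 2661945860, q_6 = 19·3403828 + 121369 = 64794101 → 2661945860/64794101
APPEND 15: p_7 = 15·2661945860 + 139839981 = 40069027881, q_7 = 15·64794101 + 3403828 = 975315343 → 40069027881/975315343
APPEND 24: p_8 = 24·40069027881 + 2661945860 = 964318615004, q_8 = 24·975315343 + 64794101 = 23472362333 → 964318615004/23472362333
APPEND 30: p_9 = 30·964318615004 + 40069027881 = 28969627478001, q_9 = 30·23472362333 + 975315343 = 705146185333 → 28969627478001/705146185333
APPEND 15: p_10 = 15·28969627478001 + 964318615004 = 435508730785019, q_10 = 15·705146185333 + 23472362333 = 10600665142328 → 435508730785019/10600665142328
APPEND 37: p_11 = 37·435508730785019 + 28969627478001 = 16142792666523704, q_11 = 37·10600665142328 + 705146185333 = 392929756451469 → 16142792666523704/392929756451469
APPEND 8: p_12 = 8·16142792666523704 + 435508730785019 = 129577850062974651, q_12 = 8·392929756451469 + 10600665142328 = 3154038716754080 → 129577850062974651/3154038716754080
APPEND 43: p_13 = 43·129577850062974651 + 16142792666523704 = 5587990345374433697, q_13 = 43·3154038716754080 + 392929756451469 = 136016594576876909 → 5587990345374433697/136016594576876909

41/1
493/12
225793/5496
4986221/121369
40069027881/975315343
28969627478001/705146185333
435508730785019/10600665142328
129577850062974651/3154038716754080
5587990345374433697/136016594576876909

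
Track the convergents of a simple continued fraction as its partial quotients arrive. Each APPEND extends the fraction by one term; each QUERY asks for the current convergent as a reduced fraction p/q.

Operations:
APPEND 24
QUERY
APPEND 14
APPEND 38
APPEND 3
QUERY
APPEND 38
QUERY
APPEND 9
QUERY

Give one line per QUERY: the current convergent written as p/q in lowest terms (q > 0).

24/1
38827/1613
1488256/61827
13433131/558056

APPEND 24: p_0 = 24·1 + 0 = 24, q_0 = 24·0 + 1 = 1 → 24/1
APPEND 14: p_1 = 14·24 + 1 = 337, q_1 = 14·1 + 0 = 14 → 337/14
APPEND 38: p_2 = 38·337 + 24 = 12830, q_2 = 38·14 + 1 = 533 → 12830/533
APPEND 3: p_3 = 3·12830 + 337 = 38827, q_3 = 3·533 + 14 = 1613 → 38827/1613
APPEND 38: p_4 = 38·38827 + 12830 = 1488256, q_4 = 38·1613 + 533 = 61827 → 1488256/61827
APPEND 9: p_5 = 9·1488256 + 38827 = 13433131, q_5 = 9·61827 + 1613 = 558056 → 13433131/558056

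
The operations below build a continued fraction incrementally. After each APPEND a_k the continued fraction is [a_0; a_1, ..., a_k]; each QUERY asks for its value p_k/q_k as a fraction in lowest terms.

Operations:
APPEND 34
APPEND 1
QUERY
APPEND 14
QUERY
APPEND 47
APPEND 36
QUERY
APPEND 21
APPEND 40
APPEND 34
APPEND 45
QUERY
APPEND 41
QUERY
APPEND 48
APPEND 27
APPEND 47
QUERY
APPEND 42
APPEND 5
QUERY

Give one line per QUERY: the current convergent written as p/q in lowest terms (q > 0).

35/1
524/15
888392/25431
1146218778227/32811517606
47020424810730/1346000890777
2870030754276553400/82157146970992059
605881571346785412095/17343891256210890104

APPEND 34: p_0 = 34·1 + 0 = 34, q_0 = 34·0 + 1 = 1 → 34/1
APPEND 1: p_1 = 1·34 + 1 = 35, q_1 = 1·1 + 0 = 1 → 35/1
APPEND 14: p_2 = 14·35 + 34 = 524, q_2 = 14·1 + 1 = 15 → 524/15
APPEND 47: p_3 = 47·524 + 35 = 24663, q_3 = 47·15 + 1 = 706 → 24663/706
APPEND 36: p_4 = 36·24663 + 524 = 888392, q_4 = 36·706 + 15 = 25431 → 888392/25431
APPEND 21: p_5 = 21·888392 + 24663 = 18680895, q_5 = 21·25431 + 706 = 534757 → 18680895/534757
APPEND 40: p_6 = 40·18680895 + 888392 = 748124192, q_6 = 40·534757 + 25431 = 21415711 → 748124192/21415711
APPEND 34: p_7 = 34·748124192 + 18680895 = 25454903423, q_7 = 34·21415711 + 534757 = 728668931 → 25454903423/728668931
APPEND 45: p_8 = 45·25454903423 + 748124192 = 1146218778227, q_8 = 45·728668931 + 21415711 = 32811517606 → 1146218778227/32811517606
APPEND 41: p_9 = 41·1146218778227 + 25454903423 = 47020424810730, q_9 = 41·32811517606 + 728668931 = 1346000890777 → 47020424810730/1346000890777
APPEND 48: p_10 = 48·47020424810730 + 1146218778227 = 2258126609693267, q_10 = 48·1346000890777 + 32811517606 = 64640854274902 → 2258126609693267/64640854274902
APPEND 27: p_11 = 27·2258126609693267 + 47020424810730 = 61016438886528939, q_11 = 27·64640854274902 + 1346000890777 = 1746649066313131 → 61016438886528939/1746649066313131
APPEND 47: p_12 = 47·61016438886528939 + 2258126609693267 = 2870030754276553400, q_12 = 47·1746649066313131 + 64640854274902 = 82157146970992059 → 2870030754276553400/82157146970992059
APPEND 42: p_13 = 42·2870030754276553400 + 61016438886528939 = 120602308118501771739, q_13 = 42·82157146970992059 + 1746649066313131 = 3452346821847979609 → 120602308118501771739/3452346821847979609
APPEND 5: p_14 = 5·120602308118501771739 + 2870030754276553400 = 605881571346785412095, q_14 = 5·3452346821847979609 + 82157146970992059 = 17343891256210890104 → 605881571346785412095/17343891256210890104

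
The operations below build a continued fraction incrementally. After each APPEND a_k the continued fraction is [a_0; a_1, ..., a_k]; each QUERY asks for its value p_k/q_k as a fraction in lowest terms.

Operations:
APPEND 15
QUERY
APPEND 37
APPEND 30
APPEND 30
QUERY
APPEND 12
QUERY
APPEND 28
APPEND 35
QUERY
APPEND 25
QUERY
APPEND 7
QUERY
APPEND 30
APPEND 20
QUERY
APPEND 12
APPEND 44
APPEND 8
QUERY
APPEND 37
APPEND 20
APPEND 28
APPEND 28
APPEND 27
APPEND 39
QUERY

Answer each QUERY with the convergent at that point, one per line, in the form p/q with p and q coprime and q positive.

APPEND 15: p_0 = 15·1 + 0 = 15, q_0 = 15·0 + 1 = 1 → 15/1
APPEND 37: p_1 = 37·15 + 1 = 556, q_1 = 37·1 + 0 = 37 → 556/37
APPEND 30: p_2 = 30·556 + 15 = 16695, q_2 = 30·37 + 1 = 1111 → 16695/1111
APPEND 30: p_3 = 30·16695 + 556 = 501406, q_3 = 30·1111 + 37 = 33367 → 501406/33367
APPEND 12: p_4 = 12·501406 + 16695 = 6033567, q_4 = 12·33367 + 1111 = 401515 → 6033567/401515
APPEND 28: p_5 = 28·6033567 + 501406 = 169441282, q_5 = 28·401515 + 33367 = 11275787 → 169441282/11275787
APPEND 35: p_6 = 35·169441282 + 6033567 = 5936478437, q_6 = 35·11275787 + 401515 = 395054060 → 5936478437/395054060
APPEND 25: p_7 = 25·5936478437 + 169441282 = 148581402207, q_7 = 25·395054060 + 11275787 = 9887627287 → 148581402207/9887627287
APPEND 7: p_8 = 7·148581402207 + 5936478437 = 1046006293886, q_8 = 7·9887627287 + 395054060 = 69608445069 → 1046006293886/69608445069
APPEND 30: p_9 = 30·1046006293886 + 148581402207 = 31528770218787, q_9 = 30·69608445069 + 9887627287 = 2098140979357 → 31528770218787/2098140979357
APPEND 20: p_10 = 20·31528770218787 + 1046006293886 = 631621410669626, q_10 = 20·2098140979357 + 69608445069 = 42032428032209 → 631621410669626/42032428032209
APPEND 12: p_11 = 12·631621410669626 + 31528770218787 = 7610985698254299, q_11 = 12·42032428032209 + 2098140979357 = 506487277365865 → 7610985698254299/506487277365865
APPEND 44: p_12 = 44·7610985698254299 + 631621410669626 = 335514992133858782, q_12 = 44·506487277365865 + 42032428032209 = 22327472632130269 → 335514992133858782/22327472632130269
APPEND 8: p_13 = 8·335514992133858782 + 7610985698254299 = 2691730922769124555, q_13 = 8·22327472632130269 + 506487277365865 = 179126268334408017 → 2691730922769124555/179126268334408017
APPEND 37: p_14 = 37·2691730922769124555 + 335514992133858782 = 99929559134591467317, q_14 = 37·179126268334408017 + 22327472632130269 = 6649999401005226898 → 99929559134591467317/6649999401005226898
APPEND 20: p_15 = 20·99929559134591467317 + 2691730922769124555 = 2001282913614598470895, q_15 = 20·6649999401005226898 + 179126268334408017 = 133179114288438945977 → 2001282913614598470895/133179114288438945977
APPEND 28: p_16 = 28·2001282913614598470895 + 99929559134591467317 = 56135851140343348652377, q_16 = 28·133179114288438945977 + 6649999401005226898 = 3735665199477295714254 → 56135851140343348652377/3735665199477295714254
APPEND 28: p_17 = 28·56135851140343348652377 + 2001282913614598470895 = 1573805114843228360737451, q_17 = 28·3735665199477295714254 + 133179114288438945977 = 104731804699652718945089 → 1573805114843228360737451/104731804699652718945089
APPEND 27: p_18 = 27·1573805114843228360737451 + 56135851140343348652377 = 42548873951907509088563554, q_18 = 27·104731804699652718945089 + 3735665199477295714254 = 2831494392090100707231657 → 42548873951907509088563554/2831494392090100707231657
APPEND 39: p_19 = 39·42548873951907509088563554 + 1573805114843228360737451 = 1660979889239236082814716057, q_19 = 39·2831494392090100707231657 + 104731804699652718945089 = 110533013096213580300979712 → 1660979889239236082814716057/110533013096213580300979712

15/1
501406/33367
6033567/401515
5936478437/395054060
148581402207/9887627287
1046006293886/69608445069
631621410669626/42032428032209
2691730922769124555/179126268334408017
1660979889239236082814716057/110533013096213580300979712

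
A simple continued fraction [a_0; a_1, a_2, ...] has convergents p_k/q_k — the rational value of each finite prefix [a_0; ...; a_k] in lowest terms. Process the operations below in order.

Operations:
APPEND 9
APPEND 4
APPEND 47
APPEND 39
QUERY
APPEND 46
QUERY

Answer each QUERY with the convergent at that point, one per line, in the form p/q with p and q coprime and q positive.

68209/7375
3139362/339439

APPEND 9: p_0 = 9·1 + 0 = 9, q_0 = 9·0 + 1 = 1 → 9/1
APPEND 4: p_1 = 4·9 + 1 = 37, q_1 = 4·1 + 0 = 4 → 37/4
APPEND 47: p_2 = 47·37 + 9 = 1748, q_2 = 47·4 + 1 = 189 → 1748/189
APPEND 39: p_3 = 39·1748 + 37 = 68209, q_3 = 39·189 + 4 = 7375 → 68209/7375
APPEND 46: p_4 = 46·68209 + 1748 = 3139362, q_4 = 46·7375 + 189 = 339439 → 3139362/339439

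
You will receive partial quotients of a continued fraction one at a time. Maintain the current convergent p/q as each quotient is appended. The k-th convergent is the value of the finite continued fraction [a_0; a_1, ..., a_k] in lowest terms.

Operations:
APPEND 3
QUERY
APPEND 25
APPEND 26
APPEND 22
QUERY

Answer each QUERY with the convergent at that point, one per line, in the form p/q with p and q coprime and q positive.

APPEND 3: p_0 = 3·1 + 0 = 3, q_0 = 3·0 + 1 = 1 → 3/1
APPEND 25: p_1 = 25·3 + 1 = 76, q_1 = 25·1 + 0 = 25 → 76/25
APPEND 26: p_2 = 26·76 + 3 = 1979, q_2 = 26·25 + 1 = 651 → 1979/651
APPEND 22: p_3 = 22·1979 + 76 = 43614, q_3 = 22·651 + 25 = 14347 → 43614/14347

3/1
43614/14347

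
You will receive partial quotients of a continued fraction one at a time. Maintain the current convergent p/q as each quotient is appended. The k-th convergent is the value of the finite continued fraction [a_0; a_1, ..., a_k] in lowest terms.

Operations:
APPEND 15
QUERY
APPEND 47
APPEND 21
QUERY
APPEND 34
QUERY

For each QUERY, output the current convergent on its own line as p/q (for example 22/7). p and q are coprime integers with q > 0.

APPEND 15: p_0 = 15·1 + 0 = 15, q_0 = 15·0 + 1 = 1 → 15/1
APPEND 47: p_1 = 47·15 + 1 = 706, q_1 = 47·1 + 0 = 47 → 706/47
APPEND 21: p_2 = 21·706 + 15 = 14841, q_2 = 21·47 + 1 = 988 → 14841/988
APPEND 34: p_3 = 34·14841 + 706 = 505300, q_3 = 34·988 + 47 = 33639 → 505300/33639

15/1
14841/988
505300/33639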